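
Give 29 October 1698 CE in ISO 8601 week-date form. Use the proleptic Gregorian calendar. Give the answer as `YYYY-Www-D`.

1698-W44-3

The weekday is Wednesday (ISO weekday 3).
That Wednesday belongs to ISO week 44 of ISO year 1698.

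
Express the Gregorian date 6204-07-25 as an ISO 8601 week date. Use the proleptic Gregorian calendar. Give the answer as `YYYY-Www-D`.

The weekday is Wednesday (ISO weekday 3).
That Wednesday belongs to ISO week 30 of ISO year 6204.

6204-W30-3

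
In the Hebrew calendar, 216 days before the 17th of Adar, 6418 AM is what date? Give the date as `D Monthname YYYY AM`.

8 Av 6417 AM

JDN of the 17th of Adar, 6418 AM = 2691947.
2691947 − 216 = 2691731.
JDN 2691731 in the Hebrew calendar is 8 Av 6417 AM.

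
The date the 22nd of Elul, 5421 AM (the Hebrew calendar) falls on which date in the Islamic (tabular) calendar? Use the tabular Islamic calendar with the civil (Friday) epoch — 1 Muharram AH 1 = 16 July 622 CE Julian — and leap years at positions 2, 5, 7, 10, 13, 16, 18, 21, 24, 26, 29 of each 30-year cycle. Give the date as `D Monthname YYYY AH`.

21 Muharram 1072 AH

Julian Day Number of the source date = 2327987.
Converting JDN 2327987 to the tabular Islamic calendar gives 21 Muharram 1072 AH.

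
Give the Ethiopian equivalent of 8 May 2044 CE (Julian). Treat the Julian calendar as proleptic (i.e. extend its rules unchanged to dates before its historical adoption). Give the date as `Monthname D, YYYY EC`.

Both dates share Julian Day Number 2467757; in the Ethiopian calendar that is 13 Ginbot 2036 EC.

Ginbot 13, 2036 EC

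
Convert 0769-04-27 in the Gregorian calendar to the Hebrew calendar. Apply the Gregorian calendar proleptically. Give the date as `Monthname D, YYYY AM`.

Iyar 11, 4529 AM

Both dates share Julian Day Number 2002048; in the Hebrew calendar that is 11 Iyar 4529 AM.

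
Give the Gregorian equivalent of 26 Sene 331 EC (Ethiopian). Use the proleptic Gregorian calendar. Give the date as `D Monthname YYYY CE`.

21 June 339 CE

Julian Day Number of the source date = 1845048.
Converting JDN 1845048 to the Gregorian calendar gives 21 June 339 CE.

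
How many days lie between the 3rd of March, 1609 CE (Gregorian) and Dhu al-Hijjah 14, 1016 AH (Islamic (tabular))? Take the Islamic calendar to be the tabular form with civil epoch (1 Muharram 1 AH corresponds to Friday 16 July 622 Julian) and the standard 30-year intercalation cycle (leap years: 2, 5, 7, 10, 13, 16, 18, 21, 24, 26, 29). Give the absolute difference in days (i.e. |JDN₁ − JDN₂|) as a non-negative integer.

337

JDN of the first date = 2308797.
JDN of the second date = 2308460.
|2308460 − 2308797| = 337.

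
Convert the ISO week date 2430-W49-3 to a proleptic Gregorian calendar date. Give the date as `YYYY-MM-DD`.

ISO week 1 of 2430 is the week containing the first Thursday of 2430.
Week 49, day 3 (Wednesday) lands on 2430-12-04.

2430-12-04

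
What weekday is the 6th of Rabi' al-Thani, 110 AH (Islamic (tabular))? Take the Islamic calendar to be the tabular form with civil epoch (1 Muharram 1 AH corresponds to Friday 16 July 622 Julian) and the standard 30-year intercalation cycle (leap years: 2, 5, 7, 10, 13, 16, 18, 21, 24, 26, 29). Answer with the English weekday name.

Monday

This is JDN 1987160 (23 July 728 Gregorian).
1987160 ≡ 0 (mod 7); counting from Monday = 0 gives Monday.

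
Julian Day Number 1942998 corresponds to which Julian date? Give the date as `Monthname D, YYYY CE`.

The proleptic Gregorian equivalent of JDN 1942998 is 25 August 607.
In the Julian calendar that day is August 22, 607 CE.

August 22, 607 CE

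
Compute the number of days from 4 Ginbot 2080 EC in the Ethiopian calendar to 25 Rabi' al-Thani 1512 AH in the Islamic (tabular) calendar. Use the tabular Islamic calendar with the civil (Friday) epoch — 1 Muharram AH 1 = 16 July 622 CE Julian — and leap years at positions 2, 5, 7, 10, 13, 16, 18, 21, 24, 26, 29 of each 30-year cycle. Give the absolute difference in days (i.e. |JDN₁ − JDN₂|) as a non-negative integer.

182

First date → JDN 2483819; second date → JDN 2484001.
The interval is |2483819 − 2484001| = 182 days.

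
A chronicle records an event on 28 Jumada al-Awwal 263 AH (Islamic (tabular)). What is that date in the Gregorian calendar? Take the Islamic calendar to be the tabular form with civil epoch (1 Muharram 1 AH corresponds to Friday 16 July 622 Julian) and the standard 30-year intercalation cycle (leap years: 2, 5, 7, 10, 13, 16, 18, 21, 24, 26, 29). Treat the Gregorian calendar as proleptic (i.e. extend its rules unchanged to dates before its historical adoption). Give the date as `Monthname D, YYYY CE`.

February 20, 877 CE

Julian Day Number of the source date = 2041429.
Converting JDN 2041429 to the Gregorian calendar gives 20 February 877 CE.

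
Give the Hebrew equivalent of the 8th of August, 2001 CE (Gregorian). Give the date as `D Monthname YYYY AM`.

Both dates share Julian Day Number 2452130; in the Hebrew calendar that is 19 Av 5761 AM.

19 Av 5761 AM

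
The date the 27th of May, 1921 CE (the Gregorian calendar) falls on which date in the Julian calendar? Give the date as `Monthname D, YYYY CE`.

The Julian–Gregorian offset here is 13 days (Julian trailing).
27 May 1921 Gregorian − 13 days → 14 May 1921 Julian.

May 14, 1921 CE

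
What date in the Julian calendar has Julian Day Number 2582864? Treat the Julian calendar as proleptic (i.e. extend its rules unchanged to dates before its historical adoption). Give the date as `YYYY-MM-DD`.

2359-07-01

JDN 2582864 is 17 July 2359 in the Gregorian calendar.
In the Julian calendar that day is 2359-07-01.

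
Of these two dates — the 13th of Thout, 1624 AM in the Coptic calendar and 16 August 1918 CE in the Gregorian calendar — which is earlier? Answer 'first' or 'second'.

The two dates have Julian Day Numbers 2417843 and 2421822 respectively.
Since 2417843 < 2421822, the first date comes first.

first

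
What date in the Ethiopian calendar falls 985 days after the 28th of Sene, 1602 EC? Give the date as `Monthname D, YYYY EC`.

Megabit 7, 1605 EC

The starting date is JDN 2309283; 2309283 + 985 = 2310268.
JDN 2310268 corresponds to Megabit 7, 1605 EC.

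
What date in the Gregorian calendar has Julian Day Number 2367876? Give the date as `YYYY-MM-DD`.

1770-12-03

Counting from JDN 2299161 = 15 Oct 1582 gives an offset of 68715 days.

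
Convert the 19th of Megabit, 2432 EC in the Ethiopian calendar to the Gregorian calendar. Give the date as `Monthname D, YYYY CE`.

March 31, 2440 CE

Both dates share Julian Day Number 2612342; in the Gregorian calendar that is 31 March 2440 CE.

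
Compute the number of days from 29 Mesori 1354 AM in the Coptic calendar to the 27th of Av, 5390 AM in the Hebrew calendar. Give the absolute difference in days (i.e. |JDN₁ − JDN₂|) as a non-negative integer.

First date → JDN 2319571; second date → JDN 2316622.
The interval is |2319571 − 2316622| = 2949 days.

2949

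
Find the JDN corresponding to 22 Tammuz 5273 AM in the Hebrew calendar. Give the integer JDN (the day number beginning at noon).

In the proleptic Gregorian calendar the same day is 6 July 1513.
JDN 2299161 is 15 October 1582 CE (Gregorian); the target day is −25303 days from there, so JDN = 2273858.

2273858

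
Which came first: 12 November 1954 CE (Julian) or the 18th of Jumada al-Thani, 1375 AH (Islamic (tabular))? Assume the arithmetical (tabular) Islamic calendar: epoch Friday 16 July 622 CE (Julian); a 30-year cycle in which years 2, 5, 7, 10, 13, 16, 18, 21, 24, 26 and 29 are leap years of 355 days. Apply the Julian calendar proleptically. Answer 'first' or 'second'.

first

First date → JDN 2435072; second date → JDN 2435505.
JDN 2435072 < JDN 2435505, so the first date is earlier.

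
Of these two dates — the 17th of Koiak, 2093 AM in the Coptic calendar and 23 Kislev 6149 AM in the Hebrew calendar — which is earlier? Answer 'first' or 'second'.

The two dates have Julian Day Numbers 2589239 and 2593616 respectively.
Since 2589239 < 2593616, the first date comes first.

first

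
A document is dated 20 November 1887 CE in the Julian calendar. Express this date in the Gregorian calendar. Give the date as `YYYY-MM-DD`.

1887-12-02

At this point the Julian calendar is 12 days behind the Gregorian.
20 November 1887 Julian + 12 days → 2 December 1887 Gregorian.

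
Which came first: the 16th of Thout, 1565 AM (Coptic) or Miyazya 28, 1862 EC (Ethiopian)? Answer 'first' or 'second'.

The two dates have Julian Day Numbers 2396296 and 2404188 respectively.
Since 2396296 < 2404188, the first date comes first.

first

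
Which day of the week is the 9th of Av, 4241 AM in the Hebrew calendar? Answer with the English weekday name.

Equivalently 22 July 481 Gregorian, JDN 1896945.
Since JDN mod 7 = 1 (0 = Monday), the day is Tuesday.

Tuesday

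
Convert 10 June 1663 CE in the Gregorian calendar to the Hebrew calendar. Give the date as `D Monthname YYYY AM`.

Julian Day Number of the source date = 2328619.
Converting JDN 2328619 to the Hebrew calendar gives 5 Sivan 5423 AM.

5 Sivan 5423 AM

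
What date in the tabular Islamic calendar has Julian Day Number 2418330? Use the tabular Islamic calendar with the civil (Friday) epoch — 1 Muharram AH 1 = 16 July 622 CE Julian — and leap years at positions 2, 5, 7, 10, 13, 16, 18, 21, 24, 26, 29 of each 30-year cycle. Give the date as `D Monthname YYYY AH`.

JDN 2418330 is 23 January 1909 in the Gregorian calendar.
In the tabular Islamic calendar that day is 1 Muharram 1327 AH.

1 Muharram 1327 AH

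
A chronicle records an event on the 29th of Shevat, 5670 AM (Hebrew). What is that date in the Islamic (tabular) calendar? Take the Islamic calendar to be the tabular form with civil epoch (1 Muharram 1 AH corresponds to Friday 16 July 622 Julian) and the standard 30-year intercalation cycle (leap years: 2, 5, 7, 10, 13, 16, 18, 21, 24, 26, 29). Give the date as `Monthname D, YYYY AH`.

The source date corresponds to 8 February 1910 in the Gregorian calendar (JDN 2418711).
That day falls on 27 Muharram 1328 AH in the tabular Islamic calendar.

Muharram 27, 1328 AH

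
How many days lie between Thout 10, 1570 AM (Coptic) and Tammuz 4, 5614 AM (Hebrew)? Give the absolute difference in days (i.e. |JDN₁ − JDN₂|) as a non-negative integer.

284

JDN of the first date = 2398116.
JDN of the second date = 2398400.
|2398400 − 2398116| = 284.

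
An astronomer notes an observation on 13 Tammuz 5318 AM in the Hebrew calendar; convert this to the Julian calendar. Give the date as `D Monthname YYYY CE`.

Julian Day Number of the source date = 2290297.
Converting JDN 2290297 to the Julian calendar gives 29 June 1558 CE.

29 June 1558 CE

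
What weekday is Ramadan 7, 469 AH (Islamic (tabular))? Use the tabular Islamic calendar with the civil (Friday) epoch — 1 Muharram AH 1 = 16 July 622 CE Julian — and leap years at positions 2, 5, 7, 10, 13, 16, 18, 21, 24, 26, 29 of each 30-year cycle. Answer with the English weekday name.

This is JDN 2114526 (10 April 1077 Gregorian).
JDN 2114526 mod 7 = 1, and JDN 0 was a Monday, so this is a Tuesday.

Tuesday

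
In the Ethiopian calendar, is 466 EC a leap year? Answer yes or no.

no

466 mod 4 = 2; in the Ethiopian calendar a year is leap when year mod 4 = 3, so it is a common year.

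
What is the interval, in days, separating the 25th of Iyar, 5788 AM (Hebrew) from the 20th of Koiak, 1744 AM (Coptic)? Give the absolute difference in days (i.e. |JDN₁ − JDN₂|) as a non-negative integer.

143

JDN of the first date = 2461913.
JDN of the second date = 2461770.
|2461770 − 2461913| = 143.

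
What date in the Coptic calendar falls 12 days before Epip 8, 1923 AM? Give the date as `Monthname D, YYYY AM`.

The starting date is JDN 2527347; 2527347 − 12 = 2527335.
JDN 2527335 corresponds to Paoni 26, 1923 AM.

Paoni 26, 1923 AM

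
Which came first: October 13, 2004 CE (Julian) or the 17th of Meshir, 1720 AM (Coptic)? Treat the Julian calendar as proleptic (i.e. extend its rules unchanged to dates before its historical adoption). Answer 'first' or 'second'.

The two dates have Julian Day Numbers 2453305 and 2453061 respectively.
Since 2453061 < 2453305, the second date comes first.

second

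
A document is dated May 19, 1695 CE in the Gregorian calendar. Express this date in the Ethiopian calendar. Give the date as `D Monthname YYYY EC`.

Both dates share Julian Day Number 2340285; in the Ethiopian calendar that is 14 Ginbot 1687 EC.

14 Ginbot 1687 EC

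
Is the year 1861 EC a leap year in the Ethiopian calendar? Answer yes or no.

1861 mod 4 = 1; in the Ethiopian calendar a year is leap when year mod 4 = 3, so it is a common year.

no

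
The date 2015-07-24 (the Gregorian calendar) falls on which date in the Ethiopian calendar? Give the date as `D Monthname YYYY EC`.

Both dates share Julian Day Number 2457228; in the Ethiopian calendar that is 17 Hamle 2007 EC.

17 Hamle 2007 EC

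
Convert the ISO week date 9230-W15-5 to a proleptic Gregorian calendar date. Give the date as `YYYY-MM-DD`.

ISO week 1 of 9230 is the week containing the first Thursday of 9230.
Week 15, day 5 (Friday) lands on 9230-04-12.

9230-04-12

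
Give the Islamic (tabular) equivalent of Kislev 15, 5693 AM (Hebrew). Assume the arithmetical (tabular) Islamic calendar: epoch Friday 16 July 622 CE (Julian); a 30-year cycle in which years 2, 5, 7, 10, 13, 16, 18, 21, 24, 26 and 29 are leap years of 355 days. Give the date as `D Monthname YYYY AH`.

Both dates share Julian Day Number 2427056; in the tabular Islamic calendar that is 15 Sha'ban 1351 AH.

15 Sha'ban 1351 AH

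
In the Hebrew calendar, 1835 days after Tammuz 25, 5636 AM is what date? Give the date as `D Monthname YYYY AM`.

The starting date is JDN 2406453; 2406453 + 1835 = 2408288.
JDN 2408288 corresponds to 29 Tammuz 5641 AM.

29 Tammuz 5641 AM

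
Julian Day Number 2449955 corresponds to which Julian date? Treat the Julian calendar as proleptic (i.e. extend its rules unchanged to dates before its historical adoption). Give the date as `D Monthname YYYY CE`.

The Gregorian equivalent of JDN 2449955 is 25 August 1995.
In the Julian calendar that day is 12 August 1995 CE.

12 August 1995 CE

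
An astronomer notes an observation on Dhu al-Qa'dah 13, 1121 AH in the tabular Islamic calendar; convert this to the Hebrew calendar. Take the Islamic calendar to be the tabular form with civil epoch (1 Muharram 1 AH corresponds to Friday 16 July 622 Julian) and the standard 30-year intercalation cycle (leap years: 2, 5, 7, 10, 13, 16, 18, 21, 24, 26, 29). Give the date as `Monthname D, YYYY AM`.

Shevat 13, 5470 AM

The source date corresponds to 14 January 1710 in the Gregorian calendar (JDN 2345638).
That day falls on 13 Shevat 5470 AM in the Hebrew calendar.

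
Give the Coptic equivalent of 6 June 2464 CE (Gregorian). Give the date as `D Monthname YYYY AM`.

26 Pashons 2180 AM

Julian Day Number of the source date = 2621175.
Converting JDN 2621175 to the Coptic calendar gives 26 Pashons 2180 AM.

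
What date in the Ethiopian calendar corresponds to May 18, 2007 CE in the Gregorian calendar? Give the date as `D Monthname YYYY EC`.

Julian Day Number of the source date = 2454239.
Converting JDN 2454239 to the Ethiopian calendar gives 10 Ginbot 1999 EC.

10 Ginbot 1999 EC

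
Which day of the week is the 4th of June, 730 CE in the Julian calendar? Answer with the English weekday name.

Sunday

Equivalently 8 June 730 Gregorian, JDN 1987845.
Since JDN mod 7 = 6 (0 = Monday), the day is Sunday.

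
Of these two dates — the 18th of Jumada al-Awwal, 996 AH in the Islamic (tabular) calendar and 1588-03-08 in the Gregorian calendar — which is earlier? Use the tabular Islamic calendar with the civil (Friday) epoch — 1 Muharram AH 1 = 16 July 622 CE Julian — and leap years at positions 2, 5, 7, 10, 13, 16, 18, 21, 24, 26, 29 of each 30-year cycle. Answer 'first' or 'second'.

The two dates have Julian Day Numbers 2301170 and 2301132 respectively.
Since 2301132 < 2301170, the second date comes first.

second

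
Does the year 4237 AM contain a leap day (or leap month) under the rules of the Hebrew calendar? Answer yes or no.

yes

Hebrew year 4237 is year 19 of its 19-year Metonic cycle; leap years are at positions 3, 6, 8, 11, 14, 17, 19, so it is a leap year (13 months).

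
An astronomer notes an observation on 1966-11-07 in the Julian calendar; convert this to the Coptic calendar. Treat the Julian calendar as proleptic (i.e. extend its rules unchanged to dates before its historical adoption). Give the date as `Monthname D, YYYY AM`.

Both dates share Julian Day Number 2439450; in the Coptic calendar that is 11 Hathor 1683 AM.

Hathor 11, 1683 AM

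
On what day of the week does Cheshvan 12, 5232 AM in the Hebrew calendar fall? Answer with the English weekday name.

Sunday

Equivalently 5 November 1471 Gregorian, JDN 2258640.
JDN 2258640 mod 7 = 6, and JDN 0 was a Monday, so this is a Sunday.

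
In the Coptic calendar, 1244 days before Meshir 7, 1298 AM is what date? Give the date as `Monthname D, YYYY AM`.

The starting date is JDN 2298915; 2298915 − 1244 = 2297671.
JDN 2297671 corresponds to Thout 9, 1295 AM.

Thout 9, 1295 AM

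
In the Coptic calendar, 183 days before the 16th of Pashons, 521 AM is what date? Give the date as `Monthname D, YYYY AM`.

The starting date is JDN 2015215; 2015215 − 183 = 2015032.
JDN 2015032 corresponds to Hathor 13, 521 AM.

Hathor 13, 521 AM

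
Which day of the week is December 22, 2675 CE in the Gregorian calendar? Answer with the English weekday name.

2698439 ≡ 2 (mod 7); counting from Monday = 0 gives Wednesday.

Wednesday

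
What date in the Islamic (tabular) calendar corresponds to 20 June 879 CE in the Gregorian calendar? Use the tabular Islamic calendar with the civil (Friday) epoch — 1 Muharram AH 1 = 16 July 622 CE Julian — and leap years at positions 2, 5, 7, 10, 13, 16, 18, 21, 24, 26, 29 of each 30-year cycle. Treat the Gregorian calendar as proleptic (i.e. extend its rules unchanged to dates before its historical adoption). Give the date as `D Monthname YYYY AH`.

Julian Day Number of the source date = 2042279.
Converting JDN 2042279 to the tabular Islamic calendar gives 21 Shawwal 265 AH.

21 Shawwal 265 AH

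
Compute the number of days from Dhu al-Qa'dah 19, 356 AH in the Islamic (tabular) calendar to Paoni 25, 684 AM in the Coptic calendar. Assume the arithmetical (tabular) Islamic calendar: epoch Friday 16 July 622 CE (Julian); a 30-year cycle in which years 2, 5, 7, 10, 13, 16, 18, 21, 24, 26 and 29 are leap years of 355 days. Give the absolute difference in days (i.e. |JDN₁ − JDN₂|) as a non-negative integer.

237

First date → JDN 2074553; second date → JDN 2074790.
The interval is |2074553 − 2074790| = 237 days.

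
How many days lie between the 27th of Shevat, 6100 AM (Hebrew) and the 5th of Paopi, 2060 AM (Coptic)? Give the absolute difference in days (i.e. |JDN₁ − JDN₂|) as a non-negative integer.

First date → JDN 2575783; second date → JDN 2577114.
The interval is |2575783 − 2577114| = 1331 days.

1331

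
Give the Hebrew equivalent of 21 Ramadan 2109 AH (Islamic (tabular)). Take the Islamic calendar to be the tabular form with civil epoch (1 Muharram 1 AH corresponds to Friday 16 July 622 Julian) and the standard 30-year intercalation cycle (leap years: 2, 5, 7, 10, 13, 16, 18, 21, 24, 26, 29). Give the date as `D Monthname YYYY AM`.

Julian Day Number of the source date = 2695701.
Converting JDN 2695701 to the Hebrew calendar gives 22 Sivan 6428 AM.

22 Sivan 6428 AM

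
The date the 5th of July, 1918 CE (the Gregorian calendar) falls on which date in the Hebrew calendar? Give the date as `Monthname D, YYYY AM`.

Both dates share Julian Day Number 2421780; in the Hebrew calendar that is 25 Tammuz 5678 AM.

Tammuz 25, 5678 AM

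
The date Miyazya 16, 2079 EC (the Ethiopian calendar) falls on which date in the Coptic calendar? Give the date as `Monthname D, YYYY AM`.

Parmouti 16, 1803 AM

Julian Day Number of the source date = 2483435.
Converting JDN 2483435 to the Coptic calendar gives 16 Parmouti 1803 AM.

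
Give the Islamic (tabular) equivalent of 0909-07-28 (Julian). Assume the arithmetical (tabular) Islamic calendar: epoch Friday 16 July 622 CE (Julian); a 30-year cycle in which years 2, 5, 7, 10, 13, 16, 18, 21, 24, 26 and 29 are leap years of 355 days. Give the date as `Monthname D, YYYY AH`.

Dhu al-Qa'dah 7, 296 AH

The source date corresponds to 2 August 909 in the proleptic Gregorian calendar (JDN 2053279).
That day falls on 7 Dhu al-Qa'dah 296 AH in the tabular Islamic calendar.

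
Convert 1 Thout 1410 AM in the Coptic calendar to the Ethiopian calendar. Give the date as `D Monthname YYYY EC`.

Julian Day Number of the source date = 2339667.
Converting JDN 2339667 to the Ethiopian calendar gives 1 Meskerem 1686 EC.

1 Meskerem 1686 EC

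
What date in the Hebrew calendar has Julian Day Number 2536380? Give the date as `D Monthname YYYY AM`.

17 Nisan 5992 AM

JDN 2536380 is 9 April 2232 in the Gregorian calendar.
In the Hebrew calendar that day is 17 Nisan 5992 AM.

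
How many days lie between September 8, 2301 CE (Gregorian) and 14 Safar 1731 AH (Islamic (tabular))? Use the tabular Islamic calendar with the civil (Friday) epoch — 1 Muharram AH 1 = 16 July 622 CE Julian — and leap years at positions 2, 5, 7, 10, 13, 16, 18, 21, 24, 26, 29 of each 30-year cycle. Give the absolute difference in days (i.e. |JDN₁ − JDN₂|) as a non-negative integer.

JDN of the first date = 2561733.
JDN of the second date = 2561537.
|2561537 − 2561733| = 196.

196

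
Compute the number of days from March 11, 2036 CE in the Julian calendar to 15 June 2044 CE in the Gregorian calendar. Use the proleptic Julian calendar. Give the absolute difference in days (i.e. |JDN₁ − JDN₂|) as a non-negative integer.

JDN of the first date = 2464777.
JDN of the second date = 2467782.
|2467782 − 2464777| = 3005.

3005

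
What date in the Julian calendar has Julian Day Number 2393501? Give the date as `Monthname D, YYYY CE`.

January 18, 1841 CE

The Gregorian equivalent of JDN 2393501 is 30 January 1841.
In the Julian calendar that day is January 18, 1841 CE.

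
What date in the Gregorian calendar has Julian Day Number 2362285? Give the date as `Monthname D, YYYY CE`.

JDN 2451545 is 1 Jan 2000; 2362285 is −89260 days from there.

August 13, 1755 CE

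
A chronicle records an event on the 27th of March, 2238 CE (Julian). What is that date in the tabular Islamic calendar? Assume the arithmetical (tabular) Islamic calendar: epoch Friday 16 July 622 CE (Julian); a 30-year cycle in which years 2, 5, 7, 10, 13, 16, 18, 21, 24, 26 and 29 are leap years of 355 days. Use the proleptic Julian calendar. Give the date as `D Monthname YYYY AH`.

Both dates share Julian Day Number 2538573; in the tabular Islamic calendar that is 25 Rabi' al-Thani 1666 AH.

25 Rabi' al-Thani 1666 AH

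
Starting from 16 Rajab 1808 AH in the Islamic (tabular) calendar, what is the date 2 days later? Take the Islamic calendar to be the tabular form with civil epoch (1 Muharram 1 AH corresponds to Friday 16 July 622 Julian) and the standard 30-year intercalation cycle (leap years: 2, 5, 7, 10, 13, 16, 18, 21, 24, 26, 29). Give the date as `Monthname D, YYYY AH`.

The starting date is JDN 2588973; 2588973 + 2 = 2588975.
JDN 2588975 corresponds to Rajab 18, 1808 AH.

Rajab 18, 1808 AH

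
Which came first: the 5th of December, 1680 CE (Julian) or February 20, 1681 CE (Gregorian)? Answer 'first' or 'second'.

first

The two dates have Julian Day Numbers 2335017 and 2335084 respectively.
Since 2335017 < 2335084, the first date comes first.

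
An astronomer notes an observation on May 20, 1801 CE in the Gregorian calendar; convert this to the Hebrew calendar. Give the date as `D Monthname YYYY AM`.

Both dates share Julian Day Number 2379001; in the Hebrew calendar that is 8 Sivan 5561 AM.

8 Sivan 5561 AM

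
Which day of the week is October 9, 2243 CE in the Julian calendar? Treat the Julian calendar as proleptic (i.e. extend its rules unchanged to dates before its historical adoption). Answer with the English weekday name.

Equivalently 24 October 2243 Gregorian, JDN 2540595.
Since JDN mod 7 = 1 (0 = Monday), the day is Tuesday.

Tuesday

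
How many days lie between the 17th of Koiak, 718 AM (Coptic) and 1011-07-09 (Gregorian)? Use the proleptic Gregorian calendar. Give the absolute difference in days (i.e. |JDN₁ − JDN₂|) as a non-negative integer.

3489

First date → JDN 2087020; second date → JDN 2090509.
The interval is |2087020 − 2090509| = 3489 days.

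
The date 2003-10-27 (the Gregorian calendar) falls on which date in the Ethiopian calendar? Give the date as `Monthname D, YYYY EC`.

Julian Day Number of the source date = 2452940.
Converting JDN 2452940 to the Ethiopian calendar gives 16 Tikimt 1996 EC.

Tikimt 16, 1996 EC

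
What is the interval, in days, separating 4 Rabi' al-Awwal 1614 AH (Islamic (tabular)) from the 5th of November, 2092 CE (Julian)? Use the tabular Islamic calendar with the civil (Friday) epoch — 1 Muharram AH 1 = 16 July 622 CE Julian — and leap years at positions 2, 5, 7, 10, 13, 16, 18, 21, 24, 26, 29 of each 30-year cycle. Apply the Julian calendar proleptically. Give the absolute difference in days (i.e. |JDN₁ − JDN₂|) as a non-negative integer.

JDN of the first date = 2520095.
JDN of the second date = 2485470.
|2485470 − 2520095| = 34625.

34625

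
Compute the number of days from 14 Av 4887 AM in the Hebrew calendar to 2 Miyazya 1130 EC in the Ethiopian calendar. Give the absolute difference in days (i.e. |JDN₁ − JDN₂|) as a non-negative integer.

First date → JDN 2132899; second date → JDN 2136799.
The interval is |2132899 − 2136799| = 3900 days.

3900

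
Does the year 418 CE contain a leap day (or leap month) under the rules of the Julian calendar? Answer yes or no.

418 mod 4 = 2, so it is a common year in the Julian calendar.

no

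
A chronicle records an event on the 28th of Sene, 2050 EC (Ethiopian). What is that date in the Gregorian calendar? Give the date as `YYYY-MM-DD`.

Julian Day Number of the source date = 2472915.
Converting JDN 2472915 to the Gregorian calendar gives 5 July 2058 CE.

2058-07-05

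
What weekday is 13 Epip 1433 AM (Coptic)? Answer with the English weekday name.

Equivalently 18 July 1717 Gregorian, JDN 2348380.
JDN 2348380 mod 7 = 6, and JDN 0 was a Monday, so this is a Sunday.

Sunday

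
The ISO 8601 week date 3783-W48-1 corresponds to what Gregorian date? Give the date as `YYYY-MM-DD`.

3783-11-24

ISO week 1 of 3783 is the week containing the first Thursday of 3783.
Week 48, day 1 (Monday) lands on 3783-11-24.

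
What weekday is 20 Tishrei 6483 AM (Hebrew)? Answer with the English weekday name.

Sunday

In the Gregorian calendar this is 22 October 2722 (JDN 2715544).
JDN 2715544 mod 7 = 6, and JDN 0 was a Monday, so this is a Sunday.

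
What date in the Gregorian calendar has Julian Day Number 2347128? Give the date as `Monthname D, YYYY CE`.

February 12, 1714 CE

JDN 2451545 is 1 Jan 2000; 2347128 is −104417 days from there.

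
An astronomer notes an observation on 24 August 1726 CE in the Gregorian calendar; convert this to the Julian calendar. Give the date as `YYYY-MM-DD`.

1726-08-13

At this point the Julian calendar is 11 days behind the Gregorian.
24 August 1726 Gregorian − 11 days → 13 August 1726 Julian.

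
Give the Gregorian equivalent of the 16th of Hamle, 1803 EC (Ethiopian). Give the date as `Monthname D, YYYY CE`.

Julian Day Number of the source date = 2382716.
Converting JDN 2382716 to the Gregorian calendar gives 22 July 1811 CE.

July 22, 1811 CE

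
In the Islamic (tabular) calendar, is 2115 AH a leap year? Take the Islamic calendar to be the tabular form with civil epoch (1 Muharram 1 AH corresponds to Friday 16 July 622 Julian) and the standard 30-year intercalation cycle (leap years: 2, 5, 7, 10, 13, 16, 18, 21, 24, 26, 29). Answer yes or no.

no

Year 2115 AH is year 15 of its 30-year cycle; leap positions are 2, 5, 7, 10, 13, 16, 18, 21, 24, 26, 29, so it is a common year (354 days).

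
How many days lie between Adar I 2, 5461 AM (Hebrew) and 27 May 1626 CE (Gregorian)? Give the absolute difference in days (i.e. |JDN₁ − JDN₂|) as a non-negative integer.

27287

First date → JDN 2342378; second date → JDN 2315091.
The interval is |2342378 − 2315091| = 27287 days.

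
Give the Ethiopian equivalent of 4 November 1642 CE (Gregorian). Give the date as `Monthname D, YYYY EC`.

Tikimt 28, 1635 EC

Julian Day Number of the source date = 2321096.
Converting JDN 2321096 to the Ethiopian calendar gives 28 Tikimt 1635 EC.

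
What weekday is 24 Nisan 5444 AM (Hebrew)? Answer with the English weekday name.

This is JDN 2336227 (8 April 1684 Gregorian).
Since JDN mod 7 = 5 (0 = Monday), the day is Saturday.

Saturday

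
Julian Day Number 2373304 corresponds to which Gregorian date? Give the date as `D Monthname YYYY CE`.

13 October 1785 CE

JDN 2451545 is 1 Jan 2000; 2373304 is −78241 days from there.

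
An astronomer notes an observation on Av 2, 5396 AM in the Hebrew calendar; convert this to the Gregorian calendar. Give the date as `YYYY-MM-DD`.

1636-08-03

Both dates share Julian Day Number 2318812; in the Gregorian calendar that is 3 August 1636 CE.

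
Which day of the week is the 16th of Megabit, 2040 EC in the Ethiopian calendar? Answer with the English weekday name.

Wednesday

This is JDN 2469161 (25 March 2048 Gregorian).
2469161 ≡ 2 (mod 7); counting from Monday = 0 gives Wednesday.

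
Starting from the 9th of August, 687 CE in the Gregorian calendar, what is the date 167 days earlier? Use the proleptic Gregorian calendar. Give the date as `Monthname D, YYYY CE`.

Counting 167 days back from JDN 1972202 reaches JDN 1972035, which is February 23, 687 CE.

February 23, 687 CE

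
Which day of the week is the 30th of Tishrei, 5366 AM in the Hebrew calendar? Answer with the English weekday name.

In the Gregorian calendar this is 12 October 1605 (JDN 2307559).
JDN 2307559 mod 7 = 2, and JDN 0 was a Monday, so this is a Wednesday.

Wednesday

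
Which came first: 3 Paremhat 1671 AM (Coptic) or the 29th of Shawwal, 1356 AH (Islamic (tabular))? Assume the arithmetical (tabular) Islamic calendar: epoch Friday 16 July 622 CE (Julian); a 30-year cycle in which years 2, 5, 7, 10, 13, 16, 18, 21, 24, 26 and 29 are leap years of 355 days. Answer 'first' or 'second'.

second

The two dates have Julian Day Numbers 2435179 and 2428901 respectively.
Since 2428901 < 2435179, the second date comes first.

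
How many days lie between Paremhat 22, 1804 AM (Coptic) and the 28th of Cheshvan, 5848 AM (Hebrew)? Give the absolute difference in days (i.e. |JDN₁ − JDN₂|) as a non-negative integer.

129

First date → JDN 2483777; second date → JDN 2483648.
The interval is |2483777 − 2483648| = 129 days.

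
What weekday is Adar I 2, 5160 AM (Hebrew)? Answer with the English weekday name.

Thursday

This is JDN 2232436 (6 February 1400 Gregorian).
2232436 ≡ 3 (mod 7); counting from Monday = 0 gives Thursday.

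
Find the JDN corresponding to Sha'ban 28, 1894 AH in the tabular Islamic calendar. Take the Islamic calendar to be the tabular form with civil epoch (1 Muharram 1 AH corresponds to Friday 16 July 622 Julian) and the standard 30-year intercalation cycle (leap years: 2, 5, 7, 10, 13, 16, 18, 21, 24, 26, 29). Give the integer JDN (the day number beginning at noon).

2619490

In the Gregorian calendar the same day is 26 October 2459.
JDN 2400001 is 17 November 1858 CE (Gregorian), MJD 0; the target day is +219489 days from there, so JDN = 2619490.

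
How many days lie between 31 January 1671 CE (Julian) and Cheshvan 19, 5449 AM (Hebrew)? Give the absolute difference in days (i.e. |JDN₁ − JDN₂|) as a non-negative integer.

JDN of the first date = 2331421.
JDN of the second date = 2337906.
|2337906 − 2331421| = 6485.

6485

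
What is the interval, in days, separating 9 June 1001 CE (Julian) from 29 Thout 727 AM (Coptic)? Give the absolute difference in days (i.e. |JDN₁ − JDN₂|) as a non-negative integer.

3396

JDN of the first date = 2086833.
JDN of the second date = 2090229.
|2090229 − 2086833| = 3396.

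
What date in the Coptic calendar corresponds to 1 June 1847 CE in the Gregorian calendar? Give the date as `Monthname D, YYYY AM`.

Pashons 25, 1563 AM

Both dates share Julian Day Number 2395814; in the Coptic calendar that is 25 Pashons 1563 AM.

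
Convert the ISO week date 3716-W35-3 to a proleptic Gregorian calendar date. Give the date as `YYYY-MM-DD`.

ISO week 1 of 3716 is the week containing the first Thursday of 3716.
Week 35, day 3 (Wednesday) lands on 3716-08-26.

3716-08-26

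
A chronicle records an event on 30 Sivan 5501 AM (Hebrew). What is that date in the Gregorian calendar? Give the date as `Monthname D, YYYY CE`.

June 14, 1741 CE

Both dates share Julian Day Number 2357112; in the Gregorian calendar that is 14 June 1741 CE.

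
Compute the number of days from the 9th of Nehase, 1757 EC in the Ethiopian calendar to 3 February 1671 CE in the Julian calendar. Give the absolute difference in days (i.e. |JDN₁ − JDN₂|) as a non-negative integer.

JDN of the first date = 2365938.
JDN of the second date = 2331424.
|2331424 − 2365938| = 34514.

34514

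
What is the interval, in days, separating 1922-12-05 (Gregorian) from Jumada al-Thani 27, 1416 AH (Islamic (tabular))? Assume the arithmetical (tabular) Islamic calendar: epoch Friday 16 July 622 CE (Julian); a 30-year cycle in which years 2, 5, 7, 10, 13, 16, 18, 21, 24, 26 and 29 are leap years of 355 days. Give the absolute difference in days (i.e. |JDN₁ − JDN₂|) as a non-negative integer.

First date → JDN 2423394; second date → JDN 2450043.
The interval is |2423394 − 2450043| = 26649 days.

26649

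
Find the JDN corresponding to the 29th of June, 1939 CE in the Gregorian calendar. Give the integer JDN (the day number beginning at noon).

JDN 2451545 is 1 January 2000 CE (Gregorian); the target day is −22101 days from there, so JDN = 2429444.

2429444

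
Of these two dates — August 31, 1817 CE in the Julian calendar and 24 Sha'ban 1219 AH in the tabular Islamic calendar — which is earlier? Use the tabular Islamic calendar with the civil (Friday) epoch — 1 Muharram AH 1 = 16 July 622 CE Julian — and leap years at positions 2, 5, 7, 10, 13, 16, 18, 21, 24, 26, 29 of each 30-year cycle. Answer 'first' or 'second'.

First date → JDN 2384960; second date → JDN 2380289.
JDN 2380289 < JDN 2384960, so the second date is earlier.

second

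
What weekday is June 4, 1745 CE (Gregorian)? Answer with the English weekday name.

JDN 2358563 mod 7 = 4, and JDN 0 was a Monday, so this is a Friday.

Friday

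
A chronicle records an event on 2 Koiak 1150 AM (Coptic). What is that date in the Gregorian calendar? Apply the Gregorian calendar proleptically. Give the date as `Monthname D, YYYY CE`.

December 7, 1433 CE

Both dates share Julian Day Number 2244793; in the Gregorian calendar that is 7 December 1433 CE.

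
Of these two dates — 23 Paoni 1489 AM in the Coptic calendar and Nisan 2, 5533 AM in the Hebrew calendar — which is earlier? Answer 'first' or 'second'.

second

The two dates have Julian Day Numbers 2368814 and 2368720 respectively.
Since 2368720 < 2368814, the second date comes first.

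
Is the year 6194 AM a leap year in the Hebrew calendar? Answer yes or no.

yes

Hebrew year 6194 is year 19 of its 19-year Metonic cycle; leap years are at positions 3, 6, 8, 11, 14, 17, 19, so it is a leap year (13 months).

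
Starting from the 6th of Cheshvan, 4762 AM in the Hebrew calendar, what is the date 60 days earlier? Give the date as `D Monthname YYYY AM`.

Counting 60 days back from JDN 2086973 reaches JDN 2086913, which is 5 Elul 4761 AM.

5 Elul 4761 AM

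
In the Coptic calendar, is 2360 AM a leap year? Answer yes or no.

no

2360 mod 4 = 0; in the Coptic calendar a year is leap when year mod 4 = 3, so it is a common year.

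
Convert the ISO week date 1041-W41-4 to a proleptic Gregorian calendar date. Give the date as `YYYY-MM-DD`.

1041-10-14

ISO week 1 of 1041 is the week containing the first Thursday of 1041.
Week 41, day 4 (Thursday) lands on 1041-10-14.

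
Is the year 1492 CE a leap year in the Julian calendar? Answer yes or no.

yes

1492 mod 4 = 0, so it is a leap year in the Julian calendar.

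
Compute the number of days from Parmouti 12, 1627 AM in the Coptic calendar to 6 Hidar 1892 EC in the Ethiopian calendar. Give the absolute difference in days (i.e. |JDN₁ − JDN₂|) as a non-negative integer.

4173

First date → JDN 2419147; second date → JDN 2414974.
The interval is |2419147 − 2414974| = 4173 days.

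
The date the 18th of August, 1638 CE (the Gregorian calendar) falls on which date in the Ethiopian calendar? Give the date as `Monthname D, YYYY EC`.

Both dates share Julian Day Number 2319557; in the Ethiopian calendar that is 15 Nehase 1630 EC.

Nehase 15, 1630 EC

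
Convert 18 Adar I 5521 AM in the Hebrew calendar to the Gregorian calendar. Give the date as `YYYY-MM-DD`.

1761-02-22

Both dates share Julian Day Number 2364305; in the Gregorian calendar that is 22 February 1761 CE.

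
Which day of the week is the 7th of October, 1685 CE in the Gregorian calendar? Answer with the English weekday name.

Since JDN mod 7 = 6 (0 = Monday), the day is Sunday.

Sunday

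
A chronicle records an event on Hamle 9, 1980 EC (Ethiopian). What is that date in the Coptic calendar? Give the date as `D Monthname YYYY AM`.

The source date corresponds to 16 July 1988 in the Gregorian calendar (JDN 2447359).
That day falls on 9 Epip 1704 AM in the Coptic calendar.

9 Epip 1704 AM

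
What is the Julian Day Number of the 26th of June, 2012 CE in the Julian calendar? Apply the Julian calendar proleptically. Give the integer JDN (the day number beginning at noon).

In the Gregorian calendar the same day is 9 July 2012.
JDN 2451545 is 1 January 2000 CE (Gregorian); the target day is +4573 days from there, so JDN = 2456118.

2456118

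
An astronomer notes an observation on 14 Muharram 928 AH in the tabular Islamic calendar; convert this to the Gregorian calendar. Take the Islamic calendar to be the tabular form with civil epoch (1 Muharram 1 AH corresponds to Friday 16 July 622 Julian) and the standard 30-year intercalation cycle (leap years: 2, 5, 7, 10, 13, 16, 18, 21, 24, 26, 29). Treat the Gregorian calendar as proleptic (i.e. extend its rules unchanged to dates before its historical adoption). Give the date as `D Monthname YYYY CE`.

24 December 1521 CE

Julian Day Number of the source date = 2276951.
Converting JDN 2276951 to the Gregorian calendar gives 24 December 1521 CE.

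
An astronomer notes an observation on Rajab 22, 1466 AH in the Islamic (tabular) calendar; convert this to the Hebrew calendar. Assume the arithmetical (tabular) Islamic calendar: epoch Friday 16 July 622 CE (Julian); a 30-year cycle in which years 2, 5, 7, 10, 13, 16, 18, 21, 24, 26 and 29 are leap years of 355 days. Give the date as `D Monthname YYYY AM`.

23 Sivan 5804 AM

Julian Day Number of the source date = 2467785.
Converting JDN 2467785 to the Hebrew calendar gives 23 Sivan 5804 AM.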